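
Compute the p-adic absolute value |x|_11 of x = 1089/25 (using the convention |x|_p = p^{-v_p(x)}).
|1089/25|_11 = 1/121

Step 1 — compute v_11(x) by factoring powers of 11 out of the numerator and denominator: v_11(1089/25) = 2. Step 2 — apply |x|_p = p^{-v_p(x)} = 11^{-2} = 1/121.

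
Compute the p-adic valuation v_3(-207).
v_3(-207) = 2

v_3(n) is the largest exponent k such that 3^k divides n. Factor out: -207 = -3^2 · 23. (Sign doesn't affect v_p.) So v_3(-207) = 2.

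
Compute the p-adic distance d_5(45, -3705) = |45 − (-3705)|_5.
d_5(45, -3705) = 1/625

Step 1 — x − y = 45 − (-3705) = 3750. Step 2 — v_5(3750) = 4 (factor: 3750 = (5^4 · 6); the sign does not affect v_p). Step 3 — |x − y|_5 = 5^{-4} = 1/625.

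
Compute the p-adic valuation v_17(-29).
v_17(-29) = 0

v_17(n) is the largest exponent k such that 17^k divides n. Factor out: -29 = -17^0 · 29. (Sign doesn't affect v_p.) So v_17(-29) = 0.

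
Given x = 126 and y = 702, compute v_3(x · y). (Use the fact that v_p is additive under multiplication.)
v_3(88452) = 5

v_p(x) = 2 (factor: 126 = 3^2 · 14); v_p(y) = 3 (factor: 702 = 3^3 · 26). Additivity: v_p(xy) = v_p(x) + v_p(y) = 2 + 3 = 5. (Direct check: xy = 88452 = 3^5 · (364).)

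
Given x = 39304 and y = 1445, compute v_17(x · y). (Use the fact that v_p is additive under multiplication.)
v_17(56794280) = 5

v_p(x) = 3 (factor: 39304 = 17^3 · 8); v_p(y) = 2 (factor: 1445 = 17^2 · 5). Additivity: v_p(xy) = v_p(x) + v_p(y) = 3 + 2 = 5. (Direct check: xy = 56794280 = 17^5 · (40).)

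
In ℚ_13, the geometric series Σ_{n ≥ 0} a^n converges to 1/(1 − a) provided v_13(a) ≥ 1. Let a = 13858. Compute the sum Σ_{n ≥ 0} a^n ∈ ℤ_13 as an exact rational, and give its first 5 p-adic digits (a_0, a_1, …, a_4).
Σ a^n = 1/(1 − a) = -1/13857;  first 5 digits = (1, 0, 4, 6, 3)

v_13(a) = 2 ≥ 1, so the series converges in ℤ_13 to 1/(1 − a) = 1/(1 − 13858) = -1/13857. Expand this rational in ℤ_13: compute digits iteratively via d_i = x_i mod 13, x_{i+1} = (x_i − d_i)/13. The first 5 digits are (1, 0, 4, 6, 3).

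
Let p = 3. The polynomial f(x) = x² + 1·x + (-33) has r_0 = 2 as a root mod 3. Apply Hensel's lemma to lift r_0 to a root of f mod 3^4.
r_3 = 56 (mod 81)

Hensel: r_{i+1} = r_i − f(r_i)·(f′(r_i))^{-1} mod 3^{i+2}, f′(x) = 2x + 1. Iterate:
  r_0 = 2 (mod 3)
  r_1 = 2 (mod 9)
  r_2 = 2 (mod 27)
  r_3 = 56 (mod 81)
Final: r = 56 satisfies f(r) ≡ 0 mod 3^4.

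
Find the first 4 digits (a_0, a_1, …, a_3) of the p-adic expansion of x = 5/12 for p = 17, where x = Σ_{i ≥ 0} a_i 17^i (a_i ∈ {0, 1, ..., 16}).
(a_0, …, a_3) = (16, 9, 15, 9)

v_17(5/12) = 0 (numerator and denominator both coprime to 17), so x ∈ ℤ_17^×. Compute digits iteratively via a_i = x_i mod 17, x_{i+1} = (x_i − a_i)/17, with x_0 = x:
  x_0 = 5/12;  a_0 = 16;  x_1 = (x_0 − 16)/17 = -11/12
  x_1 = -11/12;  a_1 = 9;  x_2 = (x_1 − 9)/17 = -7/12
  x_2 = -7/12;  a_2 = 15;  x_3 = (x_2 − 15)/17 = -11/12
  x_3 = -11/12;  a_3 = 9;  x_4 = (x_3 − 9)/17 = -7/12
Digits: (16, 9, 15, 9).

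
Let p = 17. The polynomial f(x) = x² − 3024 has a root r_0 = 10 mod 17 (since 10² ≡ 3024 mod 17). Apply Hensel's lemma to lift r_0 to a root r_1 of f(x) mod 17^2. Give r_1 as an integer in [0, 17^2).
r_1 = 214 (mod 289)

Hensel's recurrence: r_{i+1} = r_i − f(r_i)·(f′(r_i))^{-1} mod 17^{i+2}, with f′(x) = 2x. Iterate:
  r_0 = 10 (mod 17)
  r_1 = 214 (mod 289)
Final: r_1 = 214, and one checks f(r_1) ≡ 0 mod 17^2.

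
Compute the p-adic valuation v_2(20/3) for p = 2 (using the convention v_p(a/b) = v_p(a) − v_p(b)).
v_2(20/3) = 2

Factor powers of 2 from the numerator and denominator of the reduced fraction: 20 = 2^2 · 5 and 3 = 2^0 · 3. Apply v_p(a/b) = v_p(a) − v_p(b): v_2(20/3) = 2 − 0 = 2.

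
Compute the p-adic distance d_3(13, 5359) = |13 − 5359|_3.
d_3(13, 5359) = 1/243

Step 1 — x − y = 13 − 5359 = -5346. Step 2 — v_3(-5346) = 5 (factor: -5346 = −(3^5 · 22); the sign does not affect v_p). Step 3 — |x − y|_3 = 3^{-5} = 1/243.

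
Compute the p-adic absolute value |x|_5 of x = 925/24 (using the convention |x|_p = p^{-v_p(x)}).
|925/24|_5 = 1/25

Step 1 — compute v_5(x) by factoring powers of 5 out of the numerator and denominator: v_5(925/24) = 2. Step 2 — apply |x|_p = p^{-v_p(x)} = 5^{-2} = 1/25.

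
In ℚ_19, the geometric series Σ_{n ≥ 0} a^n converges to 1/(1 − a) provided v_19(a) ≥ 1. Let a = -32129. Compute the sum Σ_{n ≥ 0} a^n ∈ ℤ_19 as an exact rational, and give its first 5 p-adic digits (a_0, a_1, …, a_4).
Σ a^n = 1/(1 − a) = 1/32130;  first 5 digits = (1, 0, 6, 14, 16)

v_19(a) = 2 ≥ 1, so the series converges in ℤ_19 to 1/(1 − a) = 1/(1 − (-32129)) = 1/32130. Expand this rational in ℤ_19: compute digits iteratively via d_i = x_i mod 19, x_{i+1} = (x_i − d_i)/19. The first 5 digits are (1, 0, 6, 14, 16).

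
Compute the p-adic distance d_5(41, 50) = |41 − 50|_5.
d_5(41, 50) = 1

Step 1 — x − y = 41 − 50 = -9. Step 2 — v_5(-9) = 0 (factor: -9 = −(5^0 · 9); the sign does not affect v_p). Step 3 — |x − y|_5 = 5^{0} = 1.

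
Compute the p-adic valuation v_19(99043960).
v_19(99043960) = 5

v_19(n) is the largest exponent k such that 19^k divides n. Factor out: 99043960 = 19^5 · 40. (Sign doesn't affect v_p.) So v_19(99043960) = 5.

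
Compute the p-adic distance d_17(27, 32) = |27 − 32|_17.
d_17(27, 32) = 1

Step 1 — x − y = 27 − 32 = -5. Step 2 — v_17(-5) = 0 (factor: -5 = −(17^0 · 5); the sign does not affect v_p). Step 3 — |x − y|_17 = 17^{0} = 1.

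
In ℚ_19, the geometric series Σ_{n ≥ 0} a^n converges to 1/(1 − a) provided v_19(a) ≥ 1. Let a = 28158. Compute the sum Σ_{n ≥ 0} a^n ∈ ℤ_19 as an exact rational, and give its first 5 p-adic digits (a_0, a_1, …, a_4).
Σ a^n = 1/(1 − a) = -1/28157;  first 5 digits = (1, 0, 2, 4, 4)

v_19(a) = 2 ≥ 1, so the series converges in ℤ_19 to 1/(1 − a) = 1/(1 − 28158) = -1/28157. Expand this rational in ℤ_19: compute digits iteratively via d_i = x_i mod 19, x_{i+1} = (x_i − d_i)/19. The first 5 digits are (1, 0, 2, 4, 4).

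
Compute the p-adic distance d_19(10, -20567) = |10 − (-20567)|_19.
d_19(10, -20567) = 1/6859

Step 1 — x − y = 10 − (-20567) = 20577. Step 2 — v_19(20577) = 3 (factor: 20577 = (19^3 · 3); the sign does not affect v_p). Step 3 — |x − y|_19 = 19^{-3} = 1/6859.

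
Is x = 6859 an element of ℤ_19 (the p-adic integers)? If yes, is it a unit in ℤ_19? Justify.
x ∈ ℤ_19 but not a unit; v_19(x) = 3 > 0

ℤ_19 = {x ∈ ℚ_19 : v_19(x) ≥ 0} and ℤ_19^× = {x ∈ ℤ_19 : v_19(x) = 0}. Here v_19(6859) = v_19(num) − v_19(den) = 3; compare against these criteria.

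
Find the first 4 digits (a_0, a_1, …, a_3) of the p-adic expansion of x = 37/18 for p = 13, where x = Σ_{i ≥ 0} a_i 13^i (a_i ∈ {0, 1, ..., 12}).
(a_0, …, a_3) = (10, 3, 12, 7)

v_13(37/18) = 0 (numerator and denominator both coprime to 13), so x ∈ ℤ_13^×. Compute digits iteratively via a_i = x_i mod 13, x_{i+1} = (x_i − a_i)/13, with x_0 = x:
  x_0 = 37/18;  a_0 = 10;  x_1 = (x_0 − 10)/13 = -11/18
  x_1 = -11/18;  a_1 = 3;  x_2 = (x_1 − 3)/13 = -5/18
  x_2 = -5/18;  a_2 = 12;  x_3 = (x_2 − 12)/13 = -17/18
  x_3 = -17/18;  a_3 = 7;  x_4 = (x_3 − 7)/13 = -11/18
Digits: (10, 3, 12, 7).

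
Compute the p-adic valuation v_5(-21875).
v_5(-21875) = 5

v_5(n) is the largest exponent k such that 5^k divides n. Factor out: -21875 = -5^5 · 7. (Sign doesn't affect v_p.) So v_5(-21875) = 5.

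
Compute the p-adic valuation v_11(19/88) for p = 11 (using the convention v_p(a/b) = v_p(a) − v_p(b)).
v_11(19/88) = -1

Factor powers of 11 from the numerator and denominator of the reduced fraction: 19 = 11^0 · 19 and 88 = 11^1 · 8. Apply v_p(a/b) = v_p(a) − v_p(b): v_11(19/88) = 0 − 1 = -1.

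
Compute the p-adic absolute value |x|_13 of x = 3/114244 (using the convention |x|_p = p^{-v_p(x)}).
|3/114244|_13 = 28561

Step 1 — compute v_13(x) by factoring powers of 13 out of the numerator and denominator: v_13(3/114244) = -4. Step 2 — apply |x|_p = p^{-v_p(x)} = 13^{4} = 28561.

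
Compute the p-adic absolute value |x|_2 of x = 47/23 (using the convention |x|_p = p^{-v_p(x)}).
|47/23|_2 = 1

Step 1 — compute v_2(x) by factoring powers of 2 out of the numerator and denominator: v_2(47/23) = 0. Step 2 — apply |x|_p = p^{-v_p(x)} = 2^{0} = 1.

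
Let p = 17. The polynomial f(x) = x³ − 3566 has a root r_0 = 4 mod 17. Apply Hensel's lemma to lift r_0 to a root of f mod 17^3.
r_2 = 2979 (mod 4913)

Hensel: r_{i+1} = r_i − f(r_i)/f′(r_i) mod 17^{i+2}, where f′(x) = 3x². Iterate:
  r_0 = 4 (mod 17)
  r_1 = 89 (mod 289)
  r_2 = 2979 (mod 4913)
Final: r = 2979 with f(r) ≡ 0 mod 17^3.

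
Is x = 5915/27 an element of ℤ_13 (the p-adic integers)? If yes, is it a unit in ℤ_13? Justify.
x ∈ ℤ_13 but not a unit; v_13(x) = 2 > 0

ℤ_13 = {x ∈ ℚ_13 : v_13(x) ≥ 0} and ℤ_13^× = {x ∈ ℤ_13 : v_13(x) = 0}. Here v_13(5915/27) = v_13(num) − v_13(den) = 2; compare against these criteria.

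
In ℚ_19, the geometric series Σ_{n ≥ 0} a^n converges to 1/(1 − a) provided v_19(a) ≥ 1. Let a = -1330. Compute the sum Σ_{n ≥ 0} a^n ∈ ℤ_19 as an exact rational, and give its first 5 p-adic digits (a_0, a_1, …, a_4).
Σ a^n = 1/(1 − a) = 1/1331;  first 5 digits = (1, 6, 13, 17, 14)

v_19(a) = 1 ≥ 1, so the series converges in ℤ_19 to 1/(1 − a) = 1/(1 − (-1330)) = 1/1331. Expand this rational in ℤ_19: compute digits iteratively via d_i = x_i mod 19, x_{i+1} = (x_i − d_i)/19. The first 5 digits are (1, 6, 13, 17, 14).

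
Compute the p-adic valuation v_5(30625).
v_5(30625) = 4

v_5(n) is the largest exponent k such that 5^k divides n. Factor out: 30625 = 5^4 · 49. (Sign doesn't affect v_p.) So v_5(30625) = 4.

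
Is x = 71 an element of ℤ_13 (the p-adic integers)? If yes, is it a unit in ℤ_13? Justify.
x ∈ ℤ_13^× (unit); v_13(x) = 0

ℤ_13 = {x ∈ ℚ_13 : v_13(x) ≥ 0} and ℤ_13^× = {x ∈ ℤ_13 : v_13(x) = 0}. Here v_13(71) = v_13(num) − v_13(den) = 0; compare against these criteria.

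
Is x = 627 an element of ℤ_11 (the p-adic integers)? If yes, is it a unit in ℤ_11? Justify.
x ∈ ℤ_11 but not a unit; v_11(x) = 1 > 0

ℤ_11 = {x ∈ ℚ_11 : v_11(x) ≥ 0} and ℤ_11^× = {x ∈ ℤ_11 : v_11(x) = 0}. Here v_11(627) = v_11(num) − v_11(den) = 1; compare against these criteria.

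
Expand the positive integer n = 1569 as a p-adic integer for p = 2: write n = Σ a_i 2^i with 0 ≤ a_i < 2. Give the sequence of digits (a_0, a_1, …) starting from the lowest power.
(a_0, a_1, …) = (1, 0, 0, 0, 0, 1, 0, 0, 0, 1, 1)

Repeated division by 2 gives the digits low-to-high: 1569 = 1 + 1·2^5 + 1·2^9 + 1·2^10. Digit sequence: (1, 0, 0, 0, 0, 1, 0, 0, 0, 1, 1).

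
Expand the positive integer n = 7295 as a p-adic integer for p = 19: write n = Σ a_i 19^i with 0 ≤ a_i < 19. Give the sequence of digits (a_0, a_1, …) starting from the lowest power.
(a_0, a_1, …) = (18, 3, 1, 1)

Repeated division by 19 gives the digits low-to-high: 7295 = 18 + 3·19^1 + 1·19^2 + 1·19^3. Digit sequence: (18, 3, 1, 1).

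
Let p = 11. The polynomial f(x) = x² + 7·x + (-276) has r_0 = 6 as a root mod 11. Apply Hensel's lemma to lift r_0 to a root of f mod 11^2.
r_1 = 61 (mod 121)

Hensel: r_{i+1} = r_i − f(r_i)·(f′(r_i))^{-1} mod 11^{i+2}, f′(x) = 2x + 7. Iterate:
  r_0 = 6 (mod 11)
  r_1 = 61 (mod 121)
Final: r = 61 satisfies f(r) ≡ 0 mod 11^2.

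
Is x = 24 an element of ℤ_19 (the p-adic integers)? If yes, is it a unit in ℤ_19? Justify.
x ∈ ℤ_19^× (unit); v_19(x) = 0

ℤ_19 = {x ∈ ℚ_19 : v_19(x) ≥ 0} and ℤ_19^× = {x ∈ ℤ_19 : v_19(x) = 0}. Here v_19(24) = v_19(num) − v_19(den) = 0; compare against these criteria.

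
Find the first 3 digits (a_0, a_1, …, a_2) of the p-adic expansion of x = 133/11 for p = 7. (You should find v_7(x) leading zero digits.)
(a_0, …, a_2) = (0, 3, 3)

v_7(133/11) = 1, so a_0 = ... = a_0 = 0. Factor out: x = 7^1 · u with u = 19/11 a unit in ℤ_7. Expand u iteratively via a_{v+i} = u_i mod 7, u_{i+1} = (u_i − a_{v+i})/7:
  u_0 = 19/11;  a_1 = 3;  u_1 = (u_0 − 3)/7 = -2/11
  u_1 = -2/11;  a_2 = 3;  u_2 = (u_1 − 3)/7 = -5/11
Digits: (0, 3, 3).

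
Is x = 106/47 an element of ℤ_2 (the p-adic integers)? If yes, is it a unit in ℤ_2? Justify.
x ∈ ℤ_2 but not a unit; v_2(x) = 1 > 0

ℤ_2 = {x ∈ ℚ_2 : v_2(x) ≥ 0} and ℤ_2^× = {x ∈ ℤ_2 : v_2(x) = 0}. Here v_2(106/47) = v_2(num) − v_2(den) = 1; compare against these criteria.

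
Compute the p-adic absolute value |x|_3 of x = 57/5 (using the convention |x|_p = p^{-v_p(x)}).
|57/5|_3 = 1/3

Step 1 — compute v_3(x) by factoring powers of 3 out of the numerator and denominator: v_3(57/5) = 1. Step 2 — apply |x|_p = p^{-v_p(x)} = 3^{-1} = 1/3.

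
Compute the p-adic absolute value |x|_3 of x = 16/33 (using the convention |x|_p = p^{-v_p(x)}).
|16/33|_3 = 3

Step 1 — compute v_3(x) by factoring powers of 3 out of the numerator and denominator: v_3(16/33) = -1. Step 2 — apply |x|_p = p^{-v_p(x)} = 3^{1} = 3.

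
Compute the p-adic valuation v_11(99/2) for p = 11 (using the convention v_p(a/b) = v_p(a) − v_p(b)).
v_11(99/2) = 1

Factor powers of 11 from the numerator and denominator of the reduced fraction: 99 = 11^1 · 9 and 2 = 11^0 · 2. Apply v_p(a/b) = v_p(a) − v_p(b): v_11(99/2) = 1 − 0 = 1.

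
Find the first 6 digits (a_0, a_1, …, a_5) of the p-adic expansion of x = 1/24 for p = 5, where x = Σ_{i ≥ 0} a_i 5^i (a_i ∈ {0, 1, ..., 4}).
(a_0, …, a_5) = (4, 4, 3, 4, 3, 4)

v_5(1/24) = 0 (numerator and denominator both coprime to 5), so x ∈ ℤ_5^×. Compute digits iteratively via a_i = x_i mod 5, x_{i+1} = (x_i − a_i)/5, with x_0 = x:
  x_0 = 1/24;  a_0 = 4;  x_1 = (x_0 − 4)/5 = -19/24
  x_1 = -19/24;  a_1 = 4;  x_2 = (x_1 − 4)/5 = -23/24
  x_2 = -23/24;  a_2 = 3;  x_3 = (x_2 − 3)/5 = -19/24
  x_3 = -19/24;  a_3 = 4;  x_4 = (x_3 − 4)/5 = -23/24
  x_4 = -23/24;  a_4 = 3;  x_5 = (x_4 − 3)/5 = -19/24
  x_5 = -19/24;  a_5 = 4;  x_6 = (x_5 − 4)/5 = -23/24
Digits: (4, 4, 3, 4, 3, 4).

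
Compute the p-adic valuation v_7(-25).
v_7(-25) = 0

v_7(n) is the largest exponent k such that 7^k divides n. Factor out: -25 = -7^0 · 25. (Sign doesn't affect v_p.) So v_7(-25) = 0.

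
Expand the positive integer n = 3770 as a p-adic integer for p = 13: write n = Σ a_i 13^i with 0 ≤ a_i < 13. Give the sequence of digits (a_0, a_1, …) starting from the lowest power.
(a_0, a_1, …) = (0, 4, 9, 1)

Repeated division by 13 gives the digits low-to-high: 3770 = 4·13^1 + 9·13^2 + 1·13^3. Digit sequence: (0, 4, 9, 1).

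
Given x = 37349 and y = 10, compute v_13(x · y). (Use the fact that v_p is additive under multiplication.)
v_13(373490) = 3

v_p(x) = 3 (factor: 37349 = 13^3 · 17); v_p(y) = 0 (factor: 10 = 13^0 · 10). Additivity: v_p(xy) = v_p(x) + v_p(y) = 3 + 0 = 3. (Direct check: xy = 373490 = 13^3 · (170).)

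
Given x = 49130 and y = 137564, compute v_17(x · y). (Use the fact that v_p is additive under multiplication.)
v_17(6758519320) = 6

v_p(x) = 3 (factor: 49130 = 17^3 · 10); v_p(y) = 3 (factor: 137564 = 17^3 · 28). Additivity: v_p(xy) = v_p(x) + v_p(y) = 3 + 3 = 6. (Direct check: xy = 6758519320 = 17^6 · (280).)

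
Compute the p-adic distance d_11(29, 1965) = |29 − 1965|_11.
d_11(29, 1965) = 1/121

Step 1 — x − y = 29 − 1965 = -1936. Step 2 — v_11(-1936) = 2 (factor: -1936 = −(11^2 · 16); the sign does not affect v_p). Step 3 — |x − y|_11 = 11^{-2} = 1/121.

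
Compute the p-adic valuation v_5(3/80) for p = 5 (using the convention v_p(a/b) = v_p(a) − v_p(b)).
v_5(3/80) = -1

Factor powers of 5 from the numerator and denominator of the reduced fraction: 3 = 5^0 · 3 and 80 = 5^1 · 16. Apply v_p(a/b) = v_p(a) − v_p(b): v_5(3/80) = 0 − 1 = -1.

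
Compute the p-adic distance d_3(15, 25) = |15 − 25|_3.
d_3(15, 25) = 1

Step 1 — x − y = 15 − 25 = -10. Step 2 — v_3(-10) = 0 (factor: -10 = −(3^0 · 10); the sign does not affect v_p). Step 3 — |x − y|_3 = 3^{0} = 1.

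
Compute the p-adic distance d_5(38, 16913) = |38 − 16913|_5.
d_5(38, 16913) = 1/625

Step 1 — x − y = 38 − 16913 = -16875. Step 2 — v_5(-16875) = 4 (factor: -16875 = −(5^4 · 27); the sign does not affect v_p). Step 3 — |x − y|_5 = 5^{-4} = 1/625.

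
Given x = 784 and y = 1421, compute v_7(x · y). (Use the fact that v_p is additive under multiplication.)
v_7(1114064) = 4

v_p(x) = 2 (factor: 784 = 7^2 · 16); v_p(y) = 2 (factor: 1421 = 7^2 · 29). Additivity: v_p(xy) = v_p(x) + v_p(y) = 2 + 2 = 4. (Direct check: xy = 1114064 = 7^4 · (464).)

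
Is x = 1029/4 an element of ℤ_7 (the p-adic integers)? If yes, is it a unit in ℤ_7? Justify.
x ∈ ℤ_7 but not a unit; v_7(x) = 3 > 0

ℤ_7 = {x ∈ ℚ_7 : v_7(x) ≥ 0} and ℤ_7^× = {x ∈ ℤ_7 : v_7(x) = 0}. Here v_7(1029/4) = v_7(num) − v_7(den) = 3; compare against these criteria.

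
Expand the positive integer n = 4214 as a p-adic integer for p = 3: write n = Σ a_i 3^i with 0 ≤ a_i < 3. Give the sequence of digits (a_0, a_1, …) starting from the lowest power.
(a_0, a_1, …) = (2, 0, 0, 0, 1, 2, 2, 1)

Repeated division by 3 gives the digits low-to-high: 4214 = 2 + 1·3^4 + 2·3^5 + 2·3^6 + 1·3^7. Digit sequence: (2, 0, 0, 0, 1, 2, 2, 1).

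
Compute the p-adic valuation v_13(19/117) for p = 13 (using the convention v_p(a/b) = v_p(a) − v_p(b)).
v_13(19/117) = -1

Factor powers of 13 from the numerator and denominator of the reduced fraction: 19 = 13^0 · 19 and 117 = 13^1 · 9. Apply v_p(a/b) = v_p(a) − v_p(b): v_13(19/117) = 0 − 1 = -1.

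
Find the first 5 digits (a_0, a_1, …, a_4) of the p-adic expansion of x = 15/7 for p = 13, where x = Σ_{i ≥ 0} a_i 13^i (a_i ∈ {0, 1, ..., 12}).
(a_0, …, a_4) = (4, 11, 1, 11, 1)

v_13(15/7) = 0 (numerator and denominator both coprime to 13), so x ∈ ℤ_13^×. Compute digits iteratively via a_i = x_i mod 13, x_{i+1} = (x_i − a_i)/13, with x_0 = x:
  x_0 = 15/7;  a_0 = 4;  x_1 = (x_0 − 4)/13 = -1/7
  x_1 = -1/7;  a_1 = 11;  x_2 = (x_1 − 11)/13 = -6/7
  x_2 = -6/7;  a_2 = 1;  x_3 = (x_2 − 1)/13 = -1/7
  x_3 = -1/7;  a_3 = 11;  x_4 = (x_3 − 11)/13 = -6/7
  x_4 = -6/7;  a_4 = 1;  x_5 = (x_4 − 1)/13 = -1/7
Digits: (4, 11, 1, 11, 1).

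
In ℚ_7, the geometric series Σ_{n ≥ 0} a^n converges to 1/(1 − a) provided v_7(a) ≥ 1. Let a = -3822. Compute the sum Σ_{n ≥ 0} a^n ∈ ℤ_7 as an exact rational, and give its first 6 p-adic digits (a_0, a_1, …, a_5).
Σ a^n = 1/(1 − a) = 1/3823;  first 6 digits = (1, 0, 6, 2, 6, 0)

v_7(a) = 2 ≥ 1, so the series converges in ℤ_7 to 1/(1 − a) = 1/(1 − (-3822)) = 1/3823. Expand this rational in ℤ_7: compute digits iteratively via d_i = x_i mod 7, x_{i+1} = (x_i − d_i)/7. The first 6 digits are (1, 0, 6, 2, 6, 0).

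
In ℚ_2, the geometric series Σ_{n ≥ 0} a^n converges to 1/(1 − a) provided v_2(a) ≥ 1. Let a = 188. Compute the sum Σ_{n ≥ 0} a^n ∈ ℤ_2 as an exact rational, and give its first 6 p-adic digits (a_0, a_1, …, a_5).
Σ a^n = 1/(1 − a) = -1/187;  first 6 digits = (1, 0, 1, 1, 0, 0)

v_2(a) = 2 ≥ 1, so the series converges in ℤ_2 to 1/(1 − a) = 1/(1 − 188) = -1/187. Expand this rational in ℤ_2: compute digits iteratively via d_i = x_i mod 2, x_{i+1} = (x_i − d_i)/2. The first 6 digits are (1, 0, 1, 1, 0, 0).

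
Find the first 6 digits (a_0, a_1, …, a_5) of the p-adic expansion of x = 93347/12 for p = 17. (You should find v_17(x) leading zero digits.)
(a_0, …, a_5) = (0, 0, 0, 3, 7, 1)

v_17(93347/12) = 3, so a_0 = ... = a_2 = 0. Factor out: x = 17^3 · u with u = 19/12 a unit in ℤ_17. Expand u iteratively via a_{v+i} = u_i mod 17, u_{i+1} = (u_i − a_{v+i})/17:
  u_0 = 19/12;  a_3 = 3;  u_1 = (u_0 − 3)/17 = -1/12
  u_1 = -1/12;  a_4 = 7;  u_2 = (u_1 − 7)/17 = -5/12
  u_2 = -5/12;  a_5 = 1;  u_3 = (u_2 − 1)/17 = -1/12
Digits: (0, 0, 0, 3, 7, 1).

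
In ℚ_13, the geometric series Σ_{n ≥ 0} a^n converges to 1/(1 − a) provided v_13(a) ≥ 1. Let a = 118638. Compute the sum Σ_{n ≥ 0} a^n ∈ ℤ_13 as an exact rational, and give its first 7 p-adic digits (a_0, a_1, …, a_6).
Σ a^n = 1/(1 − a) = -1/118637;  first 7 digits = (1, 0, 0, 2, 4, 0, 4)

v_13(a) = 3 ≥ 1, so the series converges in ℤ_13 to 1/(1 − a) = 1/(1 − 118638) = -1/118637. Expand this rational in ℤ_13: compute digits iteratively via d_i = x_i mod 13, x_{i+1} = (x_i − d_i)/13. The first 7 digits are (1, 0, 0, 2, 4, 0, 4).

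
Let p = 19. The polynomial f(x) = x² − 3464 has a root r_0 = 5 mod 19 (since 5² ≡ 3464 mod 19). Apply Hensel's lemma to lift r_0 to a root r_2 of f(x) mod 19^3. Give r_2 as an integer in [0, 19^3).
r_2 = 5800 (mod 6859)

Hensel's recurrence: r_{i+1} = r_i − f(r_i)·(f′(r_i))^{-1} mod 19^{i+2}, with f′(x) = 2x. Iterate:
  r_0 = 5 (mod 19)
  r_1 = 24 (mod 361)
  r_2 = 5800 (mod 6859)
Final: r_2 = 5800, and one checks f(r_2) ≡ 0 mod 19^3.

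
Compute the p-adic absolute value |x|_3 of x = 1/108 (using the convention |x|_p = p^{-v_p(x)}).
|1/108|_3 = 27

Step 1 — compute v_3(x) by factoring powers of 3 out of the numerator and denominator: v_3(1/108) = -3. Step 2 — apply |x|_p = p^{-v_p(x)} = 3^{3} = 27.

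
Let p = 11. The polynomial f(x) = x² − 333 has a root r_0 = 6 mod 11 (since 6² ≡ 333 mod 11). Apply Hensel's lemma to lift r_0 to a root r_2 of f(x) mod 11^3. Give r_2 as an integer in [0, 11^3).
r_2 = 666 (mod 1331)

Hensel's recurrence: r_{i+1} = r_i − f(r_i)·(f′(r_i))^{-1} mod 11^{i+2}, with f′(x) = 2x. Iterate:
  r_0 = 6 (mod 11)
  r_1 = 61 (mod 121)
  r_2 = 666 (mod 1331)
Final: r_2 = 666, and one checks f(r_2) ≡ 0 mod 11^3.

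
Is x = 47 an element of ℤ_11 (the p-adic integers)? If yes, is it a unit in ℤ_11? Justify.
x ∈ ℤ_11^× (unit); v_11(x) = 0

ℤ_11 = {x ∈ ℚ_11 : v_11(x) ≥ 0} and ℤ_11^× = {x ∈ ℤ_11 : v_11(x) = 0}. Here v_11(47) = v_11(num) − v_11(den) = 0; compare against these criteria.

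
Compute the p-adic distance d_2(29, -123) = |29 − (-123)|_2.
d_2(29, -123) = 1/8

Step 1 — x − y = 29 − (-123) = 152. Step 2 — v_2(152) = 3 (factor: 152 = (2^3 · 19); the sign does not affect v_p). Step 3 — |x − y|_2 = 2^{-3} = 1/8.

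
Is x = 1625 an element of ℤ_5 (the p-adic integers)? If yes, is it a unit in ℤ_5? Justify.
x ∈ ℤ_5 but not a unit; v_5(x) = 3 > 0

ℤ_5 = {x ∈ ℚ_5 : v_5(x) ≥ 0} and ℤ_5^× = {x ∈ ℤ_5 : v_5(x) = 0}. Here v_5(1625) = v_5(num) − v_5(den) = 3; compare against these criteria.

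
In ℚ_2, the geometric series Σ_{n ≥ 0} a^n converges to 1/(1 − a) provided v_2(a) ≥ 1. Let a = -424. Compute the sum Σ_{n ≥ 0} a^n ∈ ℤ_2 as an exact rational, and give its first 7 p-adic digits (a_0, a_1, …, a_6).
Σ a^n = 1/(1 − a) = 1/425;  first 7 digits = (1, 0, 0, 1, 1, 0, 0)

v_2(a) = 3 ≥ 1, so the series converges in ℤ_2 to 1/(1 − a) = 1/(1 − (-424)) = 1/425. Expand this rational in ℤ_2: compute digits iteratively via d_i = x_i mod 2, x_{i+1} = (x_i − d_i)/2. The first 7 digits are (1, 0, 0, 1, 1, 0, 0).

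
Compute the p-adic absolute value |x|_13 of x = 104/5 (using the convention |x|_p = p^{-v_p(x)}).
|104/5|_13 = 1/13

Step 1 — compute v_13(x) by factoring powers of 13 out of the numerator and denominator: v_13(104/5) = 1. Step 2 — apply |x|_p = p^{-v_p(x)} = 13^{-1} = 1/13.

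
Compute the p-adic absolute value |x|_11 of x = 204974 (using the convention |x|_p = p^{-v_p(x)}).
|204974|_11 = 1/14641

Step 1 — compute v_11(x) by factoring powers of 11 out of the numerator and denominator: v_11(204974) = 4. Step 2 — apply |x|_p = p^{-v_p(x)} = 11^{-4} = 1/14641.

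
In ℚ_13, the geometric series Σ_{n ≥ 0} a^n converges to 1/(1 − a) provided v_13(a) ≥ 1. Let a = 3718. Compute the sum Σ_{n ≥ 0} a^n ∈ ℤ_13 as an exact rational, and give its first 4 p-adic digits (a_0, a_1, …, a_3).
Σ a^n = 1/(1 − a) = -1/3717;  first 4 digits = (1, 0, 9, 1)

v_13(a) = 2 ≥ 1, so the series converges in ℤ_13 to 1/(1 − a) = 1/(1 − 3718) = -1/3717. Expand this rational in ℤ_13: compute digits iteratively via d_i = x_i mod 13, x_{i+1} = (x_i − d_i)/13. The first 4 digits are (1, 0, 9, 1).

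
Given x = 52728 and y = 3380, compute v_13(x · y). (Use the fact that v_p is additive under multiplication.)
v_13(178220640) = 5

v_p(x) = 3 (factor: 52728 = 13^3 · 24); v_p(y) = 2 (factor: 3380 = 13^2 · 20). Additivity: v_p(xy) = v_p(x) + v_p(y) = 3 + 2 = 5. (Direct check: xy = 178220640 = 13^5 · (480).)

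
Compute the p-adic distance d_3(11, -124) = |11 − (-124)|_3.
d_3(11, -124) = 1/27

Step 1 — x − y = 11 − (-124) = 135. Step 2 — v_3(135) = 3 (factor: 135 = (3^3 · 5); the sign does not affect v_p). Step 3 — |x − y|_3 = 3^{-3} = 1/27.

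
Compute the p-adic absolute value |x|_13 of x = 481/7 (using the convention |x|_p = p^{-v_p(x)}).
|481/7|_13 = 1/13

Step 1 — compute v_13(x) by factoring powers of 13 out of the numerator and denominator: v_13(481/7) = 1. Step 2 — apply |x|_p = p^{-v_p(x)} = 13^{-1} = 1/13.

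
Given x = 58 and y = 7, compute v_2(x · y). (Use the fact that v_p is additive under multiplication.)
v_2(406) = 1

v_p(x) = 1 (factor: 58 = 2^1 · 29); v_p(y) = 0 (factor: 7 = 2^0 · 7). Additivity: v_p(xy) = v_p(x) + v_p(y) = 1 + 0 = 1. (Direct check: xy = 406 = 2^1 · (203).)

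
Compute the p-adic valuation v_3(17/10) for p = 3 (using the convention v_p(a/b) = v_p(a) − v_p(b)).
v_3(17/10) = 0

Factor powers of 3 from the numerator and denominator of the reduced fraction: 17 = 3^0 · 17 and 10 = 3^0 · 10. Apply v_p(a/b) = v_p(a) − v_p(b): v_3(17/10) = 0 − 0 = 0.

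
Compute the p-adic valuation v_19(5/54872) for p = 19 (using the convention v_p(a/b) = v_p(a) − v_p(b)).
v_19(5/54872) = -3

Factor powers of 19 from the numerator and denominator of the reduced fraction: 5 = 19^0 · 5 and 54872 = 19^3 · 8. Apply v_p(a/b) = v_p(a) − v_p(b): v_19(5/54872) = 0 − 3 = -3.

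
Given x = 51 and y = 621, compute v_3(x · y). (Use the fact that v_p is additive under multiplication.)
v_3(31671) = 4

v_p(x) = 1 (factor: 51 = 3^1 · 17); v_p(y) = 3 (factor: 621 = 3^3 · 23). Additivity: v_p(xy) = v_p(x) + v_p(y) = 1 + 3 = 4. (Direct check: xy = 31671 = 3^4 · (391).)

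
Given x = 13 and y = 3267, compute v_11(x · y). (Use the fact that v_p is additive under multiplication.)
v_11(42471) = 2

v_p(x) = 0 (factor: 13 = 11^0 · 13); v_p(y) = 2 (factor: 3267 = 11^2 · 27). Additivity: v_p(xy) = v_p(x) + v_p(y) = 0 + 2 = 2. (Direct check: xy = 42471 = 11^2 · (351).)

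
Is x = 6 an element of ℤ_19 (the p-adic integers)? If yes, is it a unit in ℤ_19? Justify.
x ∈ ℤ_19^× (unit); v_19(x) = 0

ℤ_19 = {x ∈ ℚ_19 : v_19(x) ≥ 0} and ℤ_19^× = {x ∈ ℤ_19 : v_19(x) = 0}. Here v_19(6) = v_19(num) − v_19(den) = 0; compare against these criteria.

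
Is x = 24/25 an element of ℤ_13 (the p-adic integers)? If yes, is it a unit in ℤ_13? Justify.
x ∈ ℤ_13^× (unit); v_13(x) = 0

ℤ_13 = {x ∈ ℚ_13 : v_13(x) ≥ 0} and ℤ_13^× = {x ∈ ℤ_13 : v_13(x) = 0}. Here v_13(24/25) = v_13(num) − v_13(den) = 0; compare against these criteria.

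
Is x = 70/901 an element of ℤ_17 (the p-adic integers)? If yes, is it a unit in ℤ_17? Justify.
x ∉ ℤ_17 (v_17(x) = -1 < 0)

ℤ_17 = {x ∈ ℚ_17 : v_17(x) ≥ 0} and ℤ_17^× = {x ∈ ℤ_17 : v_17(x) = 0}. Here v_17(70/901) = v_17(num) − v_17(den) = -1; compare against these criteria.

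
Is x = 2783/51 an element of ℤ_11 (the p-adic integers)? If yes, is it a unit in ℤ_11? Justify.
x ∈ ℤ_11 but not a unit; v_11(x) = 2 > 0

ℤ_11 = {x ∈ ℚ_11 : v_11(x) ≥ 0} and ℤ_11^× = {x ∈ ℤ_11 : v_11(x) = 0}. Here v_11(2783/51) = v_11(num) − v_11(den) = 2; compare against these criteria.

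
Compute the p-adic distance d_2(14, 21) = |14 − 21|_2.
d_2(14, 21) = 1

Step 1 — x − y = 14 − 21 = -7. Step 2 — v_2(-7) = 0 (factor: -7 = −(2^0 · 7); the sign does not affect v_p). Step 3 — |x − y|_2 = 2^{0} = 1.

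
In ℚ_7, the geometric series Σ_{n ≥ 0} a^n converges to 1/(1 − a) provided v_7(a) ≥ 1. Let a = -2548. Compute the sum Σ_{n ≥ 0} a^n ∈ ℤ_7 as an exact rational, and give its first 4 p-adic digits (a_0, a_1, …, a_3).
Σ a^n = 1/(1 − a) = 1/2549;  first 4 digits = (1, 0, 4, 6)

v_7(a) = 2 ≥ 1, so the series converges in ℤ_7 to 1/(1 − a) = 1/(1 − (-2548)) = 1/2549. Expand this rational in ℤ_7: compute digits iteratively via d_i = x_i mod 7, x_{i+1} = (x_i − d_i)/7. The first 4 digits are (1, 0, 4, 6).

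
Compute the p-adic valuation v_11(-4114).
v_11(-4114) = 2

v_11(n) is the largest exponent k such that 11^k divides n. Factor out: -4114 = -11^2 · 34. (Sign doesn't affect v_p.) So v_11(-4114) = 2.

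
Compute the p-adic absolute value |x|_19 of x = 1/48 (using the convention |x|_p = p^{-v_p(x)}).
|1/48|_19 = 1

Step 1 — compute v_19(x) by factoring powers of 19 out of the numerator and denominator: v_19(1/48) = 0. Step 2 — apply |x|_p = p^{-v_p(x)} = 19^{0} = 1.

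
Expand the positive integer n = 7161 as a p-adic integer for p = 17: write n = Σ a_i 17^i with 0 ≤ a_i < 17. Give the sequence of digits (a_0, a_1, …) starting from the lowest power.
(a_0, a_1, …) = (4, 13, 7, 1)

Repeated division by 17 gives the digits low-to-high: 7161 = 4 + 13·17^1 + 7·17^2 + 1·17^3. Digit sequence: (4, 13, 7, 1).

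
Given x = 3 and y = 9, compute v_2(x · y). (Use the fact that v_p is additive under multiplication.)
v_2(27) = 0

v_p(x) = 0 (factor: 3 = 2^0 · 3); v_p(y) = 0 (factor: 9 = 2^0 · 9). Additivity: v_p(xy) = v_p(x) + v_p(y) = 0 + 0 = 0. (Direct check: xy = 27 = 2^0 · (27).)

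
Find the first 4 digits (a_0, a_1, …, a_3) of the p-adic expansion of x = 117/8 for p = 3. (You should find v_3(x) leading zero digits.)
(a_0, …, a_3) = (0, 0, 2, 1)

v_3(117/8) = 2, so a_0 = ... = a_1 = 0. Factor out: x = 3^2 · u with u = 13/8 a unit in ℤ_3. Expand u iteratively via a_{v+i} = u_i mod 3, u_{i+1} = (u_i − a_{v+i})/3:
  u_0 = 13/8;  a_2 = 2;  u_1 = (u_0 − 2)/3 = -1/8
  u_1 = -1/8;  a_3 = 1;  u_2 = (u_1 − 1)/3 = -3/8
Digits: (0, 0, 2, 1).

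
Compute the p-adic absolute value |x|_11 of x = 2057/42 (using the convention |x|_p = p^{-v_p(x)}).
|2057/42|_11 = 1/121

Step 1 — compute v_11(x) by factoring powers of 11 out of the numerator and denominator: v_11(2057/42) = 2. Step 2 — apply |x|_p = p^{-v_p(x)} = 11^{-2} = 1/121.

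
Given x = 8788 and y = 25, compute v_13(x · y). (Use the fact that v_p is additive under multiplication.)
v_13(219700) = 3

v_p(x) = 3 (factor: 8788 = 13^3 · 4); v_p(y) = 0 (factor: 25 = 13^0 · 25). Additivity: v_p(xy) = v_p(x) + v_p(y) = 3 + 0 = 3. (Direct check: xy = 219700 = 13^3 · (100).)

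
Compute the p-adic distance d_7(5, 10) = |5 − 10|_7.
d_7(5, 10) = 1

Step 1 — x − y = 5 − 10 = -5. Step 2 — v_7(-5) = 0 (factor: -5 = −(7^0 · 5); the sign does not affect v_p). Step 3 — |x − y|_7 = 7^{0} = 1.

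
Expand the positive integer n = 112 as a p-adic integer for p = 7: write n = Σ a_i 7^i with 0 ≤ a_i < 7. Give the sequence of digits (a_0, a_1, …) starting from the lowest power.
(a_0, a_1, …) = (0, 2, 2)

Repeated division by 7 gives the digits low-to-high: 112 = 2·7^1 + 2·7^2. Digit sequence: (0, 2, 2).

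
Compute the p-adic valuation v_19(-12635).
v_19(-12635) = 2

v_19(n) is the largest exponent k such that 19^k divides n. Factor out: -12635 = -19^2 · 35. (Sign doesn't affect v_p.) So v_19(-12635) = 2.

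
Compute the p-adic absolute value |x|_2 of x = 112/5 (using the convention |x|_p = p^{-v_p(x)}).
|112/5|_2 = 1/16

Step 1 — compute v_2(x) by factoring powers of 2 out of the numerator and denominator: v_2(112/5) = 4. Step 2 — apply |x|_p = p^{-v_p(x)} = 2^{-4} = 1/16.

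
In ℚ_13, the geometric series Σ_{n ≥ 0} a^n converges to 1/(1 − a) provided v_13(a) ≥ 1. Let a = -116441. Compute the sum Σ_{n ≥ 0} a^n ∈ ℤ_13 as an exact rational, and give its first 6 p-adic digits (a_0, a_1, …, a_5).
Σ a^n = 1/(1 − a) = 1/116442;  first 6 digits = (1, 0, 0, 12, 8, 12)

v_13(a) = 3 ≥ 1, so the series converges in ℤ_13 to 1/(1 − a) = 1/(1 − (-116441)) = 1/116442. Expand this rational in ℤ_13: compute digits iteratively via d_i = x_i mod 13, x_{i+1} = (x_i − d_i)/13. The first 6 digits are (1, 0, 0, 12, 8, 12).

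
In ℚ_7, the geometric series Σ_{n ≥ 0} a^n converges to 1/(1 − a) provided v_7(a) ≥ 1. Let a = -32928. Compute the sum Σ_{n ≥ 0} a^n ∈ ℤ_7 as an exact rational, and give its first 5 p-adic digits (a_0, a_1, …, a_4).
Σ a^n = 1/(1 − a) = 1/32929;  first 5 digits = (1, 0, 0, 2, 0)

v_7(a) = 3 ≥ 1, so the series converges in ℤ_7 to 1/(1 − a) = 1/(1 − (-32928)) = 1/32929. Expand this rational in ℤ_7: compute digits iteratively via d_i = x_i mod 7, x_{i+1} = (x_i − d_i)/7. The first 5 digits are (1, 0, 0, 2, 0).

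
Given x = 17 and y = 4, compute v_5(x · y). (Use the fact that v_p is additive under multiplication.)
v_5(68) = 0

v_p(x) = 0 (factor: 17 = 5^0 · 17); v_p(y) = 0 (factor: 4 = 5^0 · 4). Additivity: v_p(xy) = v_p(x) + v_p(y) = 0 + 0 = 0. (Direct check: xy = 68 = 5^0 · (68).)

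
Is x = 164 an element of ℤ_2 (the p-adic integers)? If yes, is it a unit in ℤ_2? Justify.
x ∈ ℤ_2 but not a unit; v_2(x) = 2 > 0

ℤ_2 = {x ∈ ℚ_2 : v_2(x) ≥ 0} and ℤ_2^× = {x ∈ ℤ_2 : v_2(x) = 0}. Here v_2(164) = v_2(num) − v_2(den) = 2; compare against these criteria.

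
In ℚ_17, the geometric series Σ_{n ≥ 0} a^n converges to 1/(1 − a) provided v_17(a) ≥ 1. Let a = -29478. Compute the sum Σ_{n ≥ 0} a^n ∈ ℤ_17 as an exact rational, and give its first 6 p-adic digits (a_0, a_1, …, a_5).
Σ a^n = 1/(1 − a) = 1/29479;  first 6 digits = (1, 0, 0, 11, 16, 16)

v_17(a) = 3 ≥ 1, so the series converges in ℤ_17 to 1/(1 − a) = 1/(1 − (-29478)) = 1/29479. Expand this rational in ℤ_17: compute digits iteratively via d_i = x_i mod 17, x_{i+1} = (x_i − d_i)/17. The first 6 digits are (1, 0, 0, 11, 16, 16).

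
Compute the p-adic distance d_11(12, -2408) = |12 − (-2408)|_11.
d_11(12, -2408) = 1/121

Step 1 — x − y = 12 − (-2408) = 2420. Step 2 — v_11(2420) = 2 (factor: 2420 = (11^2 · 20); the sign does not affect v_p). Step 3 — |x − y|_11 = 11^{-2} = 1/121.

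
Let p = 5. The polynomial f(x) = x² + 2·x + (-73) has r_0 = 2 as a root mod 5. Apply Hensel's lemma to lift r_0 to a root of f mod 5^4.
r_3 = 392 (mod 625)

Hensel: r_{i+1} = r_i − f(r_i)·(f′(r_i))^{-1} mod 5^{i+2}, f′(x) = 2x + 2. Iterate:
  r_0 = 2 (mod 5)
  r_1 = 17 (mod 25)
  r_2 = 17 (mod 125)
  r_3 = 392 (mod 625)
Final: r = 392 satisfies f(r) ≡ 0 mod 5^4.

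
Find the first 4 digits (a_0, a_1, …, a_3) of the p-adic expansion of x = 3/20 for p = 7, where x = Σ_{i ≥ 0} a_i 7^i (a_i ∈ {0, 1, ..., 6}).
(a_0, …, a_3) = (4, 4, 6, 5)

v_7(3/20) = 0 (numerator and denominator both coprime to 7), so x ∈ ℤ_7^×. Compute digits iteratively via a_i = x_i mod 7, x_{i+1} = (x_i − a_i)/7, with x_0 = x:
  x_0 = 3/20;  a_0 = 4;  x_1 = (x_0 − 4)/7 = -11/20
  x_1 = -11/20;  a_1 = 4;  x_2 = (x_1 − 4)/7 = -13/20
  x_2 = -13/20;  a_2 = 6;  x_3 = (x_2 − 6)/7 = -19/20
  x_3 = -19/20;  a_3 = 5;  x_4 = (x_3 − 5)/7 = -17/20
Digits: (4, 4, 6, 5).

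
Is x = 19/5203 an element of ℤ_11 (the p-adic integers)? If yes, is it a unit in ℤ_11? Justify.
x ∉ ℤ_11 (v_11(x) = -2 < 0)

ℤ_11 = {x ∈ ℚ_11 : v_11(x) ≥ 0} and ℤ_11^× = {x ∈ ℤ_11 : v_11(x) = 0}. Here v_11(19/5203) = v_11(num) − v_11(den) = -2; compare against these criteria.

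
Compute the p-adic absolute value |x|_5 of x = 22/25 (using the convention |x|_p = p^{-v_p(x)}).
|22/25|_5 = 25

Step 1 — compute v_5(x) by factoring powers of 5 out of the numerator and denominator: v_5(22/25) = -2. Step 2 — apply |x|_p = p^{-v_p(x)} = 5^{2} = 25.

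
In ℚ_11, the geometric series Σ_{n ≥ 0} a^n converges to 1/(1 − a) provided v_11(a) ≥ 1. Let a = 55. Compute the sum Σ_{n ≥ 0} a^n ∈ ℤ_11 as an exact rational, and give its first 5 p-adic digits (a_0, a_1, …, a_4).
Σ a^n = 1/(1 − a) = -1/54;  first 5 digits = (1, 5, 3, 6, 9)

v_11(a) = 1 ≥ 1, so the series converges in ℤ_11 to 1/(1 − a) = 1/(1 − 55) = -1/54. Expand this rational in ℤ_11: compute digits iteratively via d_i = x_i mod 11, x_{i+1} = (x_i − d_i)/11. The first 5 digits are (1, 5, 3, 6, 9).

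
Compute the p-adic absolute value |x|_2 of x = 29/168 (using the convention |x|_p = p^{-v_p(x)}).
|29/168|_2 = 8

Step 1 — compute v_2(x) by factoring powers of 2 out of the numerator and denominator: v_2(29/168) = -3. Step 2 — apply |x|_p = p^{-v_p(x)} = 2^{3} = 8.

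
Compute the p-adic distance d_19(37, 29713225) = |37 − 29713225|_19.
d_19(37, 29713225) = 1/2476099

Step 1 — x − y = 37 − 29713225 = -29713188. Step 2 — v_19(-29713188) = 5 (factor: -29713188 = −(19^5 · 12); the sign does not affect v_p). Step 3 — |x − y|_19 = 19^{-5} = 1/2476099.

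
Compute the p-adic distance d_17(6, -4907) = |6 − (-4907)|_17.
d_17(6, -4907) = 1/4913

Step 1 — x − y = 6 − (-4907) = 4913. Step 2 — v_17(4913) = 3 (factor: 4913 = (17^3 · 1); the sign does not affect v_p). Step 3 — |x − y|_17 = 17^{-3} = 1/4913.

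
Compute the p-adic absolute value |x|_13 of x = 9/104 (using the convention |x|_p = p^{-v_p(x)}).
|9/104|_13 = 13

Step 1 — compute v_13(x) by factoring powers of 13 out of the numerator and denominator: v_13(9/104) = -1. Step 2 — apply |x|_p = p^{-v_p(x)} = 13^{1} = 13.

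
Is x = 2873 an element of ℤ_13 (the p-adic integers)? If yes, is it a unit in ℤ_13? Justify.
x ∈ ℤ_13 but not a unit; v_13(x) = 2 > 0

ℤ_13 = {x ∈ ℚ_13 : v_13(x) ≥ 0} and ℤ_13^× = {x ∈ ℤ_13 : v_13(x) = 0}. Here v_13(2873) = v_13(num) − v_13(den) = 2; compare against these criteria.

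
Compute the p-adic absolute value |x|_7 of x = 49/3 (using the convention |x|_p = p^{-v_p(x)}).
|49/3|_7 = 1/49

Step 1 — compute v_7(x) by factoring powers of 7 out of the numerator and denominator: v_7(49/3) = 2. Step 2 — apply |x|_p = p^{-v_p(x)} = 7^{-2} = 1/49.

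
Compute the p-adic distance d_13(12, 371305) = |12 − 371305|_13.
d_13(12, 371305) = 1/371293

Step 1 — x − y = 12 − 371305 = -371293. Step 2 — v_13(-371293) = 5 (factor: -371293 = −(13^5 · 1); the sign does not affect v_p). Step 3 — |x − y|_13 = 13^{-5} = 1/371293.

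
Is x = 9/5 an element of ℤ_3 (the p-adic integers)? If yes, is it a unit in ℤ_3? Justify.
x ∈ ℤ_3 but not a unit; v_3(x) = 2 > 0

ℤ_3 = {x ∈ ℚ_3 : v_3(x) ≥ 0} and ℤ_3^× = {x ∈ ℤ_3 : v_3(x) = 0}. Here v_3(9/5) = v_3(num) − v_3(den) = 2; compare against these criteria.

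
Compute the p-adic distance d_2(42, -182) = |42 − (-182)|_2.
d_2(42, -182) = 1/32

Step 1 — x − y = 42 − (-182) = 224. Step 2 — v_2(224) = 5 (factor: 224 = (2^5 · 7); the sign does not affect v_p). Step 3 — |x − y|_2 = 2^{-5} = 1/32.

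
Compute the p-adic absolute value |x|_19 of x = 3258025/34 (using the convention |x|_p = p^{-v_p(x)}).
|3258025/34|_19 = 1/130321

Step 1 — compute v_19(x) by factoring powers of 19 out of the numerator and denominator: v_19(3258025/34) = 4. Step 2 — apply |x|_p = p^{-v_p(x)} = 19^{-4} = 1/130321.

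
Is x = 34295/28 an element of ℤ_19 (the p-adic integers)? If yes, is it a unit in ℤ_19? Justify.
x ∈ ℤ_19 but not a unit; v_19(x) = 3 > 0

ℤ_19 = {x ∈ ℚ_19 : v_19(x) ≥ 0} and ℤ_19^× = {x ∈ ℤ_19 : v_19(x) = 0}. Here v_19(34295/28) = v_19(num) − v_19(den) = 3; compare against these criteria.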